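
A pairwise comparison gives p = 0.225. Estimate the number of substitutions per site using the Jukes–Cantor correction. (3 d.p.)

d = −(3/4) ln(1 − 4p/3) = −0.75 ln(1 − 0.3) = −0.75 ln(0.7)
  = −0.75 × (-0.356675) = 0.267506 substitutions/site.

0.268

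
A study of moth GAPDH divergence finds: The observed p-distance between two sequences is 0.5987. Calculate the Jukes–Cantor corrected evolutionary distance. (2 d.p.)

1.20

d = −(3/4) ln(1 − 4p/3) = −0.75 ln(1 − 0.798267) = −0.75 ln(0.201733)
  = −0.75 × (-1.600810) = 1.200608 substitutions/site.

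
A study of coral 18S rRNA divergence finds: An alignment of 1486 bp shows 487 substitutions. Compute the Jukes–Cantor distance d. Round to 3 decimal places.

0.431

p = 487/1486 ≈ 0.327725.
d = −(3/4) ln(1 − 4p/3) = −0.75 ln(1 − 0.436967) = −0.75 ln(0.563033)
  = −0.75 × (-0.574417) = 0.430813 substitutions/site.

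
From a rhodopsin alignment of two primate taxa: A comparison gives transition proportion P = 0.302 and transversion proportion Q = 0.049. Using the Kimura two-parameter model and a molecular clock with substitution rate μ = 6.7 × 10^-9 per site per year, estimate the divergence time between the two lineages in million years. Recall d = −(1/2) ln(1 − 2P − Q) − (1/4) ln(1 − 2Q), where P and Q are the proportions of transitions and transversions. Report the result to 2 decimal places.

Under the Kimura two-parameter model, d = −½ ln(1 − 2P − Q) − ¼ ln(1 − 2Q).
1 − 2P − Q = 0.347, giving −½ ln(0.347) = 0.529215.
1 − 2Q = 0.902, giving −¼ ln(0.902) = 0.025785.
d = 0.529215 + 0.025785 = 0.555000.
Under a molecular clock d = 2μt, so t = d/(2μ) = 0.555000 / (2 × 6.7 × 10^-9) = 41.42 million years.

41.42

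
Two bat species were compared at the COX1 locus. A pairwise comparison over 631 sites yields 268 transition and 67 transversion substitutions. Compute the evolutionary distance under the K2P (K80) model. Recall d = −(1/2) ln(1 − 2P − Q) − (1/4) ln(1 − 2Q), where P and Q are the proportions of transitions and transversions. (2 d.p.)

P = 268/631 ≈ 0.424723 and Q = 67/631 ≈ 0.106181.
Under the Kimura two-parameter model, d = −½ ln(1 − 2P − Q) − ¼ ln(1 − 2Q).
1 − 2P − Q = 0.044373, giving −½ ln(0.044373) = 1.557562.
1 − 2Q = 0.787638, giving −¼ ln(0.787638) = 0.059679.
d = 1.557562 + 0.059679 = 1.617241.

1.62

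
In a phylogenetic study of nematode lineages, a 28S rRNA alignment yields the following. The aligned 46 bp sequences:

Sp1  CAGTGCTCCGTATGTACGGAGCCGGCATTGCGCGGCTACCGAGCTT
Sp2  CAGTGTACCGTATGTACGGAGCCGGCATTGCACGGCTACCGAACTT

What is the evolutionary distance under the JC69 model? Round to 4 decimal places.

0.0924

The sequences differ at 4 of 46 sites (6, 7, 32, 43), so p = 4/46 ≈ 0.086957.
d = −(3/4) ln(1 − 4p/3) = −0.75 ln(1 − 0.115943) = −0.75 ln(0.884057)
  = −0.75 × (-0.123234) = 0.092426 substitutions/site.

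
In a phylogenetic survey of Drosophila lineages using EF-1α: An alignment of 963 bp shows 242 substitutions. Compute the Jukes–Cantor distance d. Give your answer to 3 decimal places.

0.306

p = 242/963 ≈ 0.251298.
d = −(3/4) ln(1 − 4p/3) = −0.75 ln(1 − 0.335064) = −0.75 ln(0.664936)
  = −0.75 × (-0.408064) = 0.306048 substitutions/site.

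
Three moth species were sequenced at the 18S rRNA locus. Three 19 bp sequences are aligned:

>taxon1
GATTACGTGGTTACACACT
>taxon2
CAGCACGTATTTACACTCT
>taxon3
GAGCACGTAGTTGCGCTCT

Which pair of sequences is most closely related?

taxon1–taxon2: 6/19 differ, p = 0.316, d = 0.410.
taxon1–taxon3: 6/19 differ, p = 0.316, d = 0.410.
taxon2–taxon3: 4/19 differ, p = 0.211, d = 0.247.
The smallest distance is between taxon2 and taxon3.

taxon2 and taxon3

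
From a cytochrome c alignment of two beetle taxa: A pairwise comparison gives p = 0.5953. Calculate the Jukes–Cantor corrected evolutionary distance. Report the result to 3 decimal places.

1.184

d = −(3/4) ln(1 − 4p/3) = −0.75 ln(1 − 0.793733) = −0.75 ln(0.206267)
  = −0.75 × (-1.578584) = 1.183938 substitutions/site.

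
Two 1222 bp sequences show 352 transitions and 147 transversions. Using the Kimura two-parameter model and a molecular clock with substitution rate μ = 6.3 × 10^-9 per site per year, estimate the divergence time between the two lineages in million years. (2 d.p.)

52.76

P = 352/1222 ≈ 0.288052 and Q = 147/1222 ≈ 0.120295.
Under the Kimura two-parameter model, d = −½ ln(1 − 2P − Q) − ¼ ln(1 − 2Q).
1 − 2P − Q = 0.303601, giving −½ ln(0.303601) = 0.596020.
1 − 2Q = 0.75941, giving −¼ ln(0.75941) = 0.068803.
d = 0.596020 + 0.068803 = 0.664823.
Under a molecular clock d = 2μt, so t = d/(2μ) = 0.664823 / (2 × 6.3 × 10^-9) = 52.76 million years.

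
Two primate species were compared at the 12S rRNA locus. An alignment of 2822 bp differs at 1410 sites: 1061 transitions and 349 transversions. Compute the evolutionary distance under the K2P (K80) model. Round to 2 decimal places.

1.11

P = 1061/2822 ≈ 0.375974 and Q = 349/2822 ≈ 0.123671.
Under the Kimura two-parameter model, d = −½ ln(1 − 2P − Q) − ¼ ln(1 − 2Q).
1 − 2P − Q = 0.124381, giving −½ ln(0.124381) = 1.042203.
1 − 2Q = 0.752658, giving −¼ ln(0.752658) = 0.071036.
d = 1.042203 + 0.071036 = 1.113239.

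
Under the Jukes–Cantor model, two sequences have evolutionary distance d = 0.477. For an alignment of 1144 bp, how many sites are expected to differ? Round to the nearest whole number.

404

Invert JC69: p = (3/4)(1 − e^(−4d/3)) = 0.75 × (1 − e^(-0.636)) = 0.75 × (1 − 0.529406) = 0.352946.
Expected differing sites = pL ≈ 0.352946 × 1144 = 403.770224 ≈ 404.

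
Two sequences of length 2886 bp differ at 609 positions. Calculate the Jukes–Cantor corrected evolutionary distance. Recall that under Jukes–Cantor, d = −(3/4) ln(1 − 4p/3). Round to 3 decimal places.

0.248

p = 609/2886 ≈ 0.211019.
d = −(3/4) ln(1 − 4p/3) = −0.75 ln(1 − 0.281359) = −0.75 ln(0.718641)
  = −0.75 × (-0.330393) = 0.247795 substitutions/site.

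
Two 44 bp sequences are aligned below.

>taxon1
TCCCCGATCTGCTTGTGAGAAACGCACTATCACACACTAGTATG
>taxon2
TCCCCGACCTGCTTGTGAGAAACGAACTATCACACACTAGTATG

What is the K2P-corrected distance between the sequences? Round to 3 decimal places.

0.047

Of 44 sites, 1 differences are transitions and 1 are transversions, so P = 1/44 ≈ 0.022727 and Q = 1/44 ≈ 0.022727.
Under the Kimura two-parameter model, d = −½ ln(1 − 2P − Q) − ¼ ln(1 − 2Q).
1 − 2P − Q = 0.931819, giving −½ ln(0.931819) = 0.035308.
1 − 2Q = 0.954546, giving −¼ ln(0.954546) = 0.011630.
d = 0.035308 + 0.011630 = 0.046938.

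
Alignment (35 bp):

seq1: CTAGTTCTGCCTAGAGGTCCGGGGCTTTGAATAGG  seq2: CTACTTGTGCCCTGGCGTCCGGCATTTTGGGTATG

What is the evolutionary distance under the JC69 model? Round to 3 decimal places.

0.458

The sequences differ at 12 of 35 sites, so p = 12/35 ≈ 0.342857.
d = −(3/4) ln(1 − 4p/3) = −0.75 ln(1 − 0.457143) = −0.75 ln(0.542857)
  = −0.75 × (-0.610909) = 0.458182 substitutions/site.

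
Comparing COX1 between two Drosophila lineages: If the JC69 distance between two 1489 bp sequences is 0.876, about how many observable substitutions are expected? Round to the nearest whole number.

Invert JC69: p = (3/4)(1 − e^(−4d/3)) = 0.75 × (1 − e^(-1.168)) = 0.75 × (1 − 0.310988) = 0.516759.
Expected differing sites = pL ≈ 0.516759 × 1489 = 769.454151 ≈ 769.

769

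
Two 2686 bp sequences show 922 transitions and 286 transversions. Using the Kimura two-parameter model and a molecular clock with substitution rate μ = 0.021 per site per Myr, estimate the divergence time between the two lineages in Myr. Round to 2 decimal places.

P = 922/2686 ≈ 0.343261 and Q = 286/2686 ≈ 0.106478.
Under the Kimura two-parameter model, d = −½ ln(1 − 2P − Q) − ¼ ln(1 − 2Q).
1 − 2P − Q = 0.207, giving −½ ln(0.207) = 0.787518.
1 − 2Q = 0.787044, giving −¼ ln(0.787044) = 0.059868.
d = 0.787518 + 0.059868 = 0.847386.
Under a molecular clock d = 2μt, so t = d/(2μ) = 0.847386 / (2 × 0.021) = 20.18 Myr.

20.18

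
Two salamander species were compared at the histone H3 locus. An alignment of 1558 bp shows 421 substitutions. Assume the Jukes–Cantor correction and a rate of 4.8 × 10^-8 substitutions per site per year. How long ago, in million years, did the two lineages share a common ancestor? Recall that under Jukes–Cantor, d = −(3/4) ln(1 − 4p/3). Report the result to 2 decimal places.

p = 421/1558 ≈ 0.270218.
d = −(3/4) ln(1 − 4p/3) = −0.75 ln(1 − 0.360291) = −0.75 ln(0.639709)
  = −0.75 × (-0.446742) = 0.335057 substitutions/site.
Under a molecular clock d = 2μt, so t = d/(2μ) = 0.335057 / (2 × 4.8 × 10^-8) = 3.49 million years.

3.49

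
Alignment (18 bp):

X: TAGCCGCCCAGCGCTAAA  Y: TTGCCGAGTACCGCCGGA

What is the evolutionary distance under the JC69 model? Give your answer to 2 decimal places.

0.67

The sequences differ at 8 of 18 sites (2, 7, 8, 9, 11, 15, 16, 17), so p = 8/18 ≈ 0.444444.
d = −(3/4) ln(1 − 4p/3) = −0.75 ln(1 − 0.592592) = −0.75 ln(0.407408)
  = −0.75 × (-0.897940) = 0.673455 substitutions/site.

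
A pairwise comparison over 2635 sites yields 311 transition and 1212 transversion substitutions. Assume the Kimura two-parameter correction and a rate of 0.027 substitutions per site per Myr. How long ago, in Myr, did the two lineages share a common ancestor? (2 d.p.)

P = 311/2635 ≈ 0.118027 and Q = 1212/2635 ≈ 0.459962.
Under the Kimura two-parameter model, d = −½ ln(1 − 2P − Q) − ¼ ln(1 − 2Q).
1 − 2P − Q = 0.303984, giving −½ ln(0.303984) = 0.595390.
1 − 2Q = 0.080076, giving −¼ ln(0.080076) = 0.631195.
d = 0.595390 + 0.631195 = 1.226585.
Under a molecular clock d = 2μt, so t = d/(2μ) = 1.226585 / (2 × 0.027) = 22.71 Myr.

22.71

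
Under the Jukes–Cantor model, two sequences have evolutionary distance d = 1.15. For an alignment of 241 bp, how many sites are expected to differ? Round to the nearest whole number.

Invert JC69: p = (3/4)(1 − e^(−4d/3)) = 0.75 × (1 − e^(-1.533333)) = 0.75 × (1 − 0.215815) = 0.588139.
Expected differing sites = pL ≈ 0.588139 × 241 = 141.741499 ≈ 142.

142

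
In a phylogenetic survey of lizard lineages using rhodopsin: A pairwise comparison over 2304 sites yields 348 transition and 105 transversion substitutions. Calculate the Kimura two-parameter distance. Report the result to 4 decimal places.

0.2375

P = 348/2304 ≈ 0.151042 and Q = 105/2304 ≈ 0.045573.
Under the Kimura two-parameter model, d = −½ ln(1 − 2P − Q) − ¼ ln(1 − 2Q).
1 − 2P − Q = 0.652343, giving −½ ln(0.652343) = 0.213592.
1 − 2Q = 0.908854, giving −¼ ln(0.908854) = 0.023893.
d = 0.213592 + 0.023893 = 0.237485.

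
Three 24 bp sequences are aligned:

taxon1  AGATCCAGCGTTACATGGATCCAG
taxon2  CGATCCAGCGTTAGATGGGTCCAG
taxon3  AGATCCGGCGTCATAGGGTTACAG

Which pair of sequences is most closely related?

taxon1 and taxon2

taxon1–taxon2: 3/24 differ, p = 0.125, d = 0.137.
taxon1–taxon3: 6/24 differ, p = 0.250, d = 0.304.
taxon2–taxon3: 7/24 differ, p = 0.292, d = 0.369.
The smallest distance is between taxon1 and taxon2.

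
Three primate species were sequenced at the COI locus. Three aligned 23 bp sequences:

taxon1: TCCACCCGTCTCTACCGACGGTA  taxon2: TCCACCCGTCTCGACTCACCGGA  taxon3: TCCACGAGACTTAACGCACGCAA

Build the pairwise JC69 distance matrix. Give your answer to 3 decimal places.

d(taxon1,taxon2) = 0.257, d(taxon1,taxon3) = 0.553, d(taxon2,taxon3) = 0.553

taxon1–taxon2: 5/23 sites differ → p ≈ 0.217391, d = −0.75 ln(1 − 0.289855) = 0.256715 ≈ 0.257.
taxon1–taxon3: 9/23 sites differ → p ≈ 0.391304, d = −0.75 ln(1 − 0.521739) = 0.553199 ≈ 0.553.
taxon2–taxon3: 9/23 sites differ → p ≈ 0.391304, d = −0.75 ln(1 − 0.521739) = 0.553199 ≈ 0.553.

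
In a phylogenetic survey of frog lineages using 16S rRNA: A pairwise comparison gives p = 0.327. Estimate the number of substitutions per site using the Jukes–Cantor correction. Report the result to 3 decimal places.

0.430

d = −(3/4) ln(1 − 4p/3) = −0.75 ln(1 − 0.436) = −0.75 ln(0.564)
  = −0.75 × (-0.572701) = 0.429526 substitutions/site.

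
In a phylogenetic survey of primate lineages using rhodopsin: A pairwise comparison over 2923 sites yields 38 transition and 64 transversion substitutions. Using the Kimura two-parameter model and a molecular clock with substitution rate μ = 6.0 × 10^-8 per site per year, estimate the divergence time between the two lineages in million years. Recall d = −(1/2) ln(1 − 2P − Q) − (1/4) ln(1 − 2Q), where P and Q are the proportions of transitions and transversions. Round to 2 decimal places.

P = 38/2923 ≈ 0.013 and Q = 64/2923 ≈ 0.021895.
Under the Kimura two-parameter model, d = −½ ln(1 − 2P − Q) − ¼ ln(1 − 2Q).
1 − 2P − Q = 0.952105, giving −½ ln(0.952105) = 0.024540.
1 − 2Q = 0.95621, giving −¼ ln(0.95621) = 0.011194.
d = 0.024540 + 0.011194 = 0.035734.
Under a molecular clock d = 2μt, so t = d/(2μ) = 0.035734 / (2 × 6.0 × 10^-8) = 0.30 million years.

0.30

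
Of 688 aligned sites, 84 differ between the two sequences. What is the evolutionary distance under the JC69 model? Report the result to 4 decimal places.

0.1333

p = 84/688 ≈ 0.122093.
d = −(3/4) ln(1 − 4p/3) = −0.75 ln(1 − 0.162791) = −0.75 ln(0.837209)
  = −0.75 × (-0.177682) = 0.133262 substitutions/site.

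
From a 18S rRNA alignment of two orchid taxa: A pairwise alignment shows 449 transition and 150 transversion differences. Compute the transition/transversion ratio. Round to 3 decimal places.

R = 449/150 = 2.993333… ≈ 2.993 (to 3 d.p.).

2.993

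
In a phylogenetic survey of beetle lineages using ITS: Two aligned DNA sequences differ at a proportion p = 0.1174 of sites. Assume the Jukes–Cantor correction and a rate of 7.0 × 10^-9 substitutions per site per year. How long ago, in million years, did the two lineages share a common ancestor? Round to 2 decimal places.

d = −(3/4) ln(1 − 4p/3) = −0.75 ln(1 − 0.156533) = −0.75 ln(0.843467)
  = −0.75 × (-0.170235) = 0.127676 substitutions/site.
Under a molecular clock d = 2μt, so t = d/(2μ) = 0.127676 / (2 × 7.0 × 10^-9) = 9.12 million years.

9.12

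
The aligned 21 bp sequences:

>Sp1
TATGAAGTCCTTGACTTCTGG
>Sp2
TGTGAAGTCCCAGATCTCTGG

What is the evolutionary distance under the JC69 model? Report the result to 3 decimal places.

The sequences differ at 5 of 21 sites (2, 11, 12, 15, 16), so p = 5/21 ≈ 0.238095.
d = −(3/4) ln(1 − 4p/3) = −0.75 ln(1 − 0.31746) = −0.75 ln(0.68254)
  = −0.75 × (-0.381934) = 0.286451 substitutions/site.

0.286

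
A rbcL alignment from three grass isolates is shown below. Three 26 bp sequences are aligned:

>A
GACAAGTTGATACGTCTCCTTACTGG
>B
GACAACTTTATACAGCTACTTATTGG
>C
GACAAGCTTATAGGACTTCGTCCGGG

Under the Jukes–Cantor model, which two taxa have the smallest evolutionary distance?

A–B: 6/26 differ, p = 0.231, d = 0.276.
A–C: 8/26 differ, p = 0.308, d = 0.396.
B–C: 10/26 differ, p = 0.385, d = 0.539.
The smallest distance is between A and B.

A and B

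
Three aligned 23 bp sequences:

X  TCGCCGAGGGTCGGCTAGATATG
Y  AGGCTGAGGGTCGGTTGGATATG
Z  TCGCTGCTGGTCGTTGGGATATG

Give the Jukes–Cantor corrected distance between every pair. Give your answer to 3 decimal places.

d(X,Y) = 0.257, d(X,Z) = 0.390, d(Y,Z) = 0.321

X–Y: 5/23 sites differ → p ≈ 0.217391, d = −0.75 ln(1 − 0.289855) = 0.256715 ≈ 0.257.
X–Z: 7/23 sites differ → p ≈ 0.304348, d = −0.75 ln(1 − 0.405797) = 0.390401 ≈ 0.390.
Y–Z: 6/23 sites differ → p ≈ 0.26087, d = −0.75 ln(1 − 0.347827) = 0.320584 ≈ 0.321.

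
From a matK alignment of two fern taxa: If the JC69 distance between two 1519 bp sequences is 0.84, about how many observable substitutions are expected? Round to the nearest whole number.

Invert JC69: p = (3/4)(1 − e^(−4d/3)) = 0.75 × (1 − e^(-1.12)) = 0.75 × (1 − 0.326280) = 0.505290.
Expected differing sites = pL ≈ 0.505290 × 1519 = 767.53551 ≈ 768.

768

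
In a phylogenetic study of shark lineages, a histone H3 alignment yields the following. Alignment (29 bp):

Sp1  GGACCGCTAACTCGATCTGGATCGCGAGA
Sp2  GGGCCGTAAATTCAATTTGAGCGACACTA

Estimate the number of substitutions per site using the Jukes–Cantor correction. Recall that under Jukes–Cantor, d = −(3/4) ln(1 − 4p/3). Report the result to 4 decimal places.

The sequences differ at 14 of 29 sites, so p = 14/29 ≈ 0.482759.
d = −(3/4) ln(1 − 4p/3) = −0.75 ln(1 − 0.643679) = −0.75 ln(0.356321)
  = −0.75 × (-1.031923) = 0.773942 substitutions/site.

0.7739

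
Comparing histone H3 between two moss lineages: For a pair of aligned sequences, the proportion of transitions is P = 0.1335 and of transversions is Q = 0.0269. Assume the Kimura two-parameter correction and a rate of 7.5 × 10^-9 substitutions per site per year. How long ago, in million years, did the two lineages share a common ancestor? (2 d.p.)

Under the Kimura two-parameter model, d = −½ ln(1 − 2P − Q) − ¼ ln(1 − 2Q).
1 − 2P − Q = 0.7061, giving −½ ln(0.7061) = 0.173999.
1 − 2Q = 0.9462, giving −¼ ln(0.9462) = 0.013825.
d = 0.173999 + 0.013825 = 0.187824.
Under a molecular clock d = 2μt, so t = d/(2μ) = 0.187824 / (2 × 7.5 × 10^-9) = 12.52 million years.

12.52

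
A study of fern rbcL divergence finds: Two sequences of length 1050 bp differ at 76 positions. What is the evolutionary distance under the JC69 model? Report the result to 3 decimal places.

0.076

p = 76/1050 ≈ 0.072381.
d = −(3/4) ln(1 − 4p/3) = −0.75 ln(1 − 0.096508) = −0.75 ln(0.903492)
  = −0.75 × (-0.101488) = 0.076116 substitutions/site.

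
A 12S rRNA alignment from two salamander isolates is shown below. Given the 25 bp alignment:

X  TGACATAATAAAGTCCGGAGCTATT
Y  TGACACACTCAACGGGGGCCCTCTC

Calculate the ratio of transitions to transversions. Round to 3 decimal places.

0.222

Transitions are A↔G and C↔T; transversions are all other mismatches.
Transitions: 2. Transversions: 9.
R = 2/9 = 0.222222… ≈ 0.222 (to 3 d.p.).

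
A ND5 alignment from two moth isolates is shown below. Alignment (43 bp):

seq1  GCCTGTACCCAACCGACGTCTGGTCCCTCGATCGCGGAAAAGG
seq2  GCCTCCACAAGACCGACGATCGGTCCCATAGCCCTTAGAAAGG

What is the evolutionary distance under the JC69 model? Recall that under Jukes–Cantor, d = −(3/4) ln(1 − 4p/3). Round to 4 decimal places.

The sequences differ at 18 of 43 sites, so p = 18/43 ≈ 0.418605.
d = −(3/4) ln(1 − 4p/3) = −0.75 ln(1 − 0.55814) = −0.75 ln(0.44186)
  = −0.75 × (-0.816762) = 0.612572 substitutions/site.

0.6126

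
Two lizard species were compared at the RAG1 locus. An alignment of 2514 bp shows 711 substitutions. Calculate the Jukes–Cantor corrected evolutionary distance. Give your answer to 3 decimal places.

0.355

p = 711/2514 ≈ 0.282816.
d = −(3/4) ln(1 − 4p/3) = −0.75 ln(1 − 0.377088) = −0.75 ln(0.622912)
  = −0.75 × (-0.473350) = 0.355013 substitutions/site.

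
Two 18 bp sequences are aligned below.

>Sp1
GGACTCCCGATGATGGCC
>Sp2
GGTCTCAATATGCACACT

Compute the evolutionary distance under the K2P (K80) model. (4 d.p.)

Of 18 sites, 2 differences are transitions and 7 are transversions, so P = 2/18 ≈ 0.111111 and Q = 7/18 ≈ 0.388889.
Under the Kimura two-parameter model, d = −½ ln(1 − 2P − Q) − ¼ ln(1 − 2Q).
1 − 2P − Q = 0.388889, giving −½ ln(0.388889) = 0.472231.
1 − 2Q = 0.222222, giving −¼ ln(0.222222) = 0.376020.
d = 0.472231 + 0.376020 = 0.848251.

0.8483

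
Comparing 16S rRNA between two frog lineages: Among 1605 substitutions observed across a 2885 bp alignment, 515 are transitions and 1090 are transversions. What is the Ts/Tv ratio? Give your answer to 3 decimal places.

R = 515/1090 = 0.472477… ≈ 0.472 (to 3 d.p.).

0.472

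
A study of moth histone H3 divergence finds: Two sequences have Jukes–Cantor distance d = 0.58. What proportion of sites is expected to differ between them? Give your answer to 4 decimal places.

p = (3/4)(1 − e^(−4d/3)) = 0.75 × (1 − e^(-0.773333)) = 0.75 × (1 − 0.461472) = 0.403896.

0.4039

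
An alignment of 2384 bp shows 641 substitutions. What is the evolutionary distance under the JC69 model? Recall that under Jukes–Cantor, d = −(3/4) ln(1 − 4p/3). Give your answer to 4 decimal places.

p = 641/2384 ≈ 0.268876.
d = −(3/4) ln(1 − 4p/3) = −0.75 ln(1 − 0.358501) = −0.75 ln(0.641499)
  = −0.75 × (-0.443948) = 0.332961 substitutions/site.

0.3330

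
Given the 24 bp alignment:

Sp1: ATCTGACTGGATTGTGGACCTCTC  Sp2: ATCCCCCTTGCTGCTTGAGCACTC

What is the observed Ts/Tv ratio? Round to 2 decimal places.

Transitions are A↔G and C↔T; transversions are all other mismatches.
Transitions: 1. Transversions: 9.
R = 1/9 = 0.111111… ≈ 0.11 (to 2 d.p.).

0.11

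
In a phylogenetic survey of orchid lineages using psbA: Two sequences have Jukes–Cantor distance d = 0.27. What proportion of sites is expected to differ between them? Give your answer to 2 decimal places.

p = (3/4)(1 − e^(−4d/3)) = 0.75 × (1 − e^(-0.36)) = 0.75 × (1 − 0.697676) = 0.226743.

0.23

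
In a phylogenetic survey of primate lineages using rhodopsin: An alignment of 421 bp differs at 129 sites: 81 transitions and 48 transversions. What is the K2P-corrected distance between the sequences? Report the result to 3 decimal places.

P = 81/421 ≈ 0.192399 and Q = 48/421 ≈ 0.114014.
Under the Kimura two-parameter model, d = −½ ln(1 − 2P − Q) − ¼ ln(1 − 2Q).
1 − 2P − Q = 0.501188, giving −½ ln(0.501188) = 0.345387.
1 − 2Q = 0.771972, giving −¼ ln(0.771972) = 0.064702.
d = 0.345387 + 0.064702 = 0.410089.

0.410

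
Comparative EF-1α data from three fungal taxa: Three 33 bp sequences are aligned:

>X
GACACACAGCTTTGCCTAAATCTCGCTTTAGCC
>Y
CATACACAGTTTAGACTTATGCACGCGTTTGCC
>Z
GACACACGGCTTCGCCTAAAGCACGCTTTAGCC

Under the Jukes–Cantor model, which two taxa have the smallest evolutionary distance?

X–Y: 11/33 differ, p = 0.333, d = 0.441.
X–Z: 4/33 differ, p = 0.121, d = 0.132.
Y–Z: 10/33 differ, p = 0.303, d = 0.388.
The smallest distance is between X and Z.

X and Z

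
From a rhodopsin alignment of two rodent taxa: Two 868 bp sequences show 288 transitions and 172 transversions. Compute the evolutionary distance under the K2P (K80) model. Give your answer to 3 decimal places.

1.116

P = 288/868 ≈ 0.331797 and Q = 172/868 ≈ 0.198157.
Under the Kimura two-parameter model, d = −½ ln(1 − 2P − Q) − ¼ ln(1 − 2Q).
1 − 2P − Q = 0.138249, giving −½ ln(0.138249) = 0.989349.
1 − 2Q = 0.603686, giving −¼ ln(0.603686) = 0.126175.
d = 0.989349 + 0.126175 = 1.115524.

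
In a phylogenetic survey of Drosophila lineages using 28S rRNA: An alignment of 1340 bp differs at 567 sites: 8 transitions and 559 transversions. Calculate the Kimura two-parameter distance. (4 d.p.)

P = 8/1340 ≈ 0.00597 and Q = 559/1340 ≈ 0.417164.
Under the Kimura two-parameter model, d = −½ ln(1 − 2P − Q) − ¼ ln(1 − 2Q).
1 − 2P − Q = 0.570896, giving −½ ln(0.570896) = 0.280274.
1 − 2Q = 0.165672, giving −¼ ln(0.165672) = 0.449436.
d = 0.280274 + 0.449436 = 0.729710.

0.7297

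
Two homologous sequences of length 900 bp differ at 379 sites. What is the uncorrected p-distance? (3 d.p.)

p = 379/900 = 0.421111… ≈ 0.421 (to 3 d.p.).

0.421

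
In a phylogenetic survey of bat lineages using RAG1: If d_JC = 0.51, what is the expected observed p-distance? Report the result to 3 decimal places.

p = (3/4)(1 − e^(−4d/3)) = 0.75 × (1 − e^(-0.68)) = 0.75 × (1 − 0.506617) = 0.370037.

0.370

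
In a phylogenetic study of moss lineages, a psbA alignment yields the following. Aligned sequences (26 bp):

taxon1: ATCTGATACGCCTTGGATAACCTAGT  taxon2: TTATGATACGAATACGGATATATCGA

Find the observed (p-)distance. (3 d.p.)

0.500

The sequences differ at 13 of 26 positions.
p = 13/26 = 0.500.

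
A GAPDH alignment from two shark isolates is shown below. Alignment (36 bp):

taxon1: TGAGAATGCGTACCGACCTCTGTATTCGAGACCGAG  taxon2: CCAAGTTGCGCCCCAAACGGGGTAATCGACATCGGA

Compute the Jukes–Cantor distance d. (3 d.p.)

The sequences differ at 17 of 36 sites, so p = 17/36 ≈ 0.472222.
d = −(3/4) ln(1 − 4p/3) = −0.75 ln(1 − 0.629629) = −0.75 ln(0.370371)
  = −0.75 × (-0.993250) = 0.744938 substitutions/site.

0.745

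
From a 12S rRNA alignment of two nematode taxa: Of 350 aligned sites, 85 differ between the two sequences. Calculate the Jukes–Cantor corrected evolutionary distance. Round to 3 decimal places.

p = 85/350 ≈ 0.242857.
d = −(3/4) ln(1 − 4p/3) = −0.75 ln(1 − 0.323809) = −0.75 ln(0.676191)
  = −0.75 × (-0.391280) = 0.293460 substitutions/site.

0.293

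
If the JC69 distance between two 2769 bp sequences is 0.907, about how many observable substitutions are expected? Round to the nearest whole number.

Invert JC69: p = (3/4)(1 − e^(−4d/3)) = 0.75 × (1 − e^(-1.209333)) = 0.75 × (1 − 0.298396) = 0.526203.
Expected differing sites = pL ≈ 0.526203 × 2769 = 1457.056107 ≈ 1457.

1457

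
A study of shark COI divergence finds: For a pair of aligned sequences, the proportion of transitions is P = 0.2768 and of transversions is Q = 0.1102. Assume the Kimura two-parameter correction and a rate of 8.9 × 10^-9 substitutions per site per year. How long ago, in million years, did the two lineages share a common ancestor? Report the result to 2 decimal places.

34.12

Under the Kimura two-parameter model, d = −½ ln(1 − 2P − Q) − ¼ ln(1 − 2Q).
1 − 2P − Q = 0.3362, giving −½ ln(0.3362) = 0.545025.
1 − 2Q = 0.7796, giving −¼ ln(0.7796) = 0.062244.
d = 0.545025 + 0.062244 = 0.607269.
Under a molecular clock d = 2μt, so t = d/(2μ) = 0.607269 / (2 × 8.9 × 10^-9) = 34.12 million years.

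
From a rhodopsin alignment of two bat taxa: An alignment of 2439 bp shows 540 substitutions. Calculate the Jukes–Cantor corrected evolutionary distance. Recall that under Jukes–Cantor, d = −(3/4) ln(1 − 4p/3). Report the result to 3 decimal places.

p = 540/2439 ≈ 0.221402.
d = −(3/4) ln(1 − 4p/3) = −0.75 ln(1 − 0.295203) = −0.75 ln(0.704797)
  = −0.75 × (-0.349845) = 0.262384 substitutions/site.

0.262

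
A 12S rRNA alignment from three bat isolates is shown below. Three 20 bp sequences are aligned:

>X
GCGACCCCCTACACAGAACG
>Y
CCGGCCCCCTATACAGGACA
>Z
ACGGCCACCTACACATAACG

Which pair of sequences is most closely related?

X and Z

X–Y: 5/20 differ, p = 0.250, d = 0.304.
X–Z: 4/20 differ, p = 0.200, d = 0.233.
Y–Z: 6/20 differ, p = 0.300, d = 0.383.
The smallest distance is between X and Z.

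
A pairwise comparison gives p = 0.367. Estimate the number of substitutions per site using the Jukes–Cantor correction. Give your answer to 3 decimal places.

0.504

d = −(3/4) ln(1 − 4p/3) = −0.75 ln(1 − 0.489333) = −0.75 ln(0.510667)
  = −0.75 × (-0.672038) = 0.504029 substitutions/site.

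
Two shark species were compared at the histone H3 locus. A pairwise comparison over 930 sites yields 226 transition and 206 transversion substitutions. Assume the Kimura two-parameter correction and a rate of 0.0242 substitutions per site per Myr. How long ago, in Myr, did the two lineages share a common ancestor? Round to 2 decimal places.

15.72

P = 226/930 ≈ 0.243011 and Q = 206/930 ≈ 0.221505.
Under the Kimura two-parameter model, d = −½ ln(1 − 2P − Q) − ¼ ln(1 − 2Q).
1 − 2P − Q = 0.292473, giving −½ ln(0.292473) = 0.614691.
1 − 2Q = 0.55699, giving −¼ ln(0.55699) = 0.146302.
d = 0.614691 + 0.146302 = 0.760993.
Under a molecular clock d = 2μt, so t = d/(2μ) = 0.760993 / (2 × 0.0242) = 15.72 Myr.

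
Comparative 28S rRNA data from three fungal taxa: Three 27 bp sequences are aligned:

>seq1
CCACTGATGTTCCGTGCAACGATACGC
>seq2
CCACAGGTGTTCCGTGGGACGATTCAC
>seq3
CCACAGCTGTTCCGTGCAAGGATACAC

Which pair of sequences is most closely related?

seq1–seq2: 6/27 differ, p = 0.222, d = 0.264.
seq1–seq3: 4/27 differ, p = 0.148, d = 0.165.
seq2–seq3: 5/27 differ, p = 0.185, d = 0.213.
The smallest distance is between seq1 and seq3.

seq1 and seq3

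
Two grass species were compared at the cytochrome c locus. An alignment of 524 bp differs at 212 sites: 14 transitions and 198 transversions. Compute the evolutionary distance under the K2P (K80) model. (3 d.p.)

P = 14/524 ≈ 0.026718 and Q = 198/524 ≈ 0.377863.
Under the Kimura two-parameter model, d = −½ ln(1 − 2P − Q) − ¼ ln(1 − 2Q).
1 − 2P − Q = 0.568701, giving −½ ln(0.568701) = 0.282200.
1 − 2Q = 0.244274, giving −¼ ln(0.244274) = 0.352366.
d = 0.282200 + 0.352366 = 0.634566.

0.635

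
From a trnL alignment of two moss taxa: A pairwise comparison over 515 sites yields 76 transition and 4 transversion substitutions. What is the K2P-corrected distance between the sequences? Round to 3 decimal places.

0.184

P = 76/515 ≈ 0.147573 and Q = 4/515 ≈ 0.007767.
Under the Kimura two-parameter model, d = −½ ln(1 − 2P − Q) − ¼ ln(1 − 2Q).
1 − 2P − Q = 0.697087, giving −½ ln(0.697087) = 0.180423.
1 − 2Q = 0.984466, giving −¼ ln(0.984466) = 0.003914.
d = 0.180423 + 0.003914 = 0.184337.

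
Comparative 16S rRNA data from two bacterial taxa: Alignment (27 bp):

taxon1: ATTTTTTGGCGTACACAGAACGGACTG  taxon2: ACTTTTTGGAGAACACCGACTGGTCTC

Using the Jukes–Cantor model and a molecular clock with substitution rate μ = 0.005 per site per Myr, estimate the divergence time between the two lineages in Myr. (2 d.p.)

The sequences differ at 8 of 27 sites (2, 10, 12, 17, 20, 21, 24, 27), so p = 8/27 ≈ 0.296296.
d = −(3/4) ln(1 − 4p/3) = −0.75 ln(1 − 0.395061) = −0.75 ln(0.604939)
  = −0.75 × (-0.502628) = 0.376971 substitutions/site.
Under a molecular clock d = 2μt, so t = d/(2μ) = 0.376971 / (2 × 0.005) = 37.70 Myr.

37.70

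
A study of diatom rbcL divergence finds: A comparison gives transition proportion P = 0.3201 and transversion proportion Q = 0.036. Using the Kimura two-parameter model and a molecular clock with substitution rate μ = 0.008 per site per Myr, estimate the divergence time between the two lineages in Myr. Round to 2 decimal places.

36.41

Under the Kimura two-parameter model, d = −½ ln(1 − 2P − Q) − ¼ ln(1 − 2Q).
1 − 2P − Q = 0.3238, giving −½ ln(0.3238) = 0.563815.
1 − 2Q = 0.928, giving −¼ ln(0.928) = 0.018681.
d = 0.563815 + 0.018681 = 0.582496.
Under a molecular clock d = 2μt, so t = d/(2μ) = 0.582496 / (2 × 0.008) = 36.41 Myr.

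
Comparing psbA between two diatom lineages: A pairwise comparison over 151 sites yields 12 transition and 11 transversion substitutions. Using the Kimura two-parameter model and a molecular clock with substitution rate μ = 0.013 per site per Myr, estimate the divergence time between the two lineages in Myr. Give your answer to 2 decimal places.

P = 12/151 ≈ 0.07947 and Q = 11/151 ≈ 0.072848.
Under the Kimura two-parameter model, d = −½ ln(1 − 2P − Q) − ¼ ln(1 − 2Q).
1 − 2P − Q = 0.768212, giving −½ ln(0.768212) = 0.131845.
1 − 2Q = 0.854304, giving −¼ ln(0.854304) = 0.039367.
d = 0.131845 + 0.039367 = 0.171212.
Under a molecular clock d = 2μt, so t = d/(2μ) = 0.171212 / (2 × 0.013) = 6.59 Myr.

6.59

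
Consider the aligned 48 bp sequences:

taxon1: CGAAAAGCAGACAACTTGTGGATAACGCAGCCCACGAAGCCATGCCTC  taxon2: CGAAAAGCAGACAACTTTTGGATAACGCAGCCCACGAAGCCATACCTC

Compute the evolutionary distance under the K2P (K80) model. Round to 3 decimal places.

Of 48 sites, 1 differences are transitions and 1 are transversions, so P = 1/48 ≈ 0.020833 and Q = 1/48 ≈ 0.020833.
Under the Kimura two-parameter model, d = −½ ln(1 − 2P − Q) − ¼ ln(1 − 2Q).
1 − 2P − Q = 0.937501, giving −½ ln(0.937501) = 0.032269.
1 − 2Q = 0.958334, giving −¼ ln(0.958334) = 0.010640.
d = 0.032269 + 0.010640 = 0.042909.

0.043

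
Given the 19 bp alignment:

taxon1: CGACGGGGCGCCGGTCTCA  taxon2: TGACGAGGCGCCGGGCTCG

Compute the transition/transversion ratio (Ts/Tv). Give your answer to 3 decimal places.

Transitions are A↔G and C↔T; transversions are all other mismatches.
Transitions: 3. Transversions: 1.
R = 3/1 = 3.000.

3.000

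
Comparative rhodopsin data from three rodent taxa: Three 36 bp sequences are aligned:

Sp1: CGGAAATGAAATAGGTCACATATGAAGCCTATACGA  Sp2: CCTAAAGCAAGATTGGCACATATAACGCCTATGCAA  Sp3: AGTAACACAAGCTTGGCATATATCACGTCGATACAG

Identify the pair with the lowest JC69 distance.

Sp1–Sp2: 13/36 differ, p = 0.361, d = 0.493.
Sp1–Sp3: 17/36 differ, p = 0.472, d = 0.745.
Sp2–Sp3: 11/36 differ, p = 0.306, d = 0.392.
The smallest distance is between Sp2 and Sp3.

Sp2 and Sp3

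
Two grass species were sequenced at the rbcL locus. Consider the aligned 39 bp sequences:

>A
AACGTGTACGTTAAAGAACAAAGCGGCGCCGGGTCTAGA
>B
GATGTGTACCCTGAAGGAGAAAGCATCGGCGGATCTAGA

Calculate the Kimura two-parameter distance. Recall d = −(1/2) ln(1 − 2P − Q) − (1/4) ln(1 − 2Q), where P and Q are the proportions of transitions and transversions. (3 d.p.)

Of 39 sites, 7 differences are transitions and 4 are transversions, so P = 7/39 ≈ 0.179487 and Q = 4/39 ≈ 0.102564.
Under the Kimura two-parameter model, d = −½ ln(1 − 2P − Q) − ¼ ln(1 − 2Q).
1 − 2P − Q = 0.538462, giving −½ ln(0.538462) = 0.309519.
1 − 2Q = 0.794872, giving −¼ ln(0.794872) = 0.057394.
d = 0.309519 + 0.057394 = 0.366913.

0.367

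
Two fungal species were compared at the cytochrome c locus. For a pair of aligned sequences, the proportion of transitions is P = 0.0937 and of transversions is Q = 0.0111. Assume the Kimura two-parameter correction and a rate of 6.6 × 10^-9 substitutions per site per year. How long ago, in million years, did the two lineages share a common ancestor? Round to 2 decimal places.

8.81

Under the Kimura two-parameter model, d = −½ ln(1 − 2P − Q) − ¼ ln(1 − 2Q).
1 − 2P − Q = 0.8015, giving −½ ln(0.8015) = 0.110635.
1 − 2Q = 0.9778, giving −¼ ln(0.9778) = 0.005613.
d = 0.110635 + 0.005613 = 0.116248.
Under a molecular clock d = 2μt, so t = d/(2μ) = 0.116248 / (2 × 6.6 × 10^-9) = 8.81 million years.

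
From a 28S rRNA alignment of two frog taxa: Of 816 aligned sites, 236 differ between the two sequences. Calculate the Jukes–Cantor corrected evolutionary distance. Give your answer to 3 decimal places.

0.365

p = 236/816 ≈ 0.289216.
d = −(3/4) ln(1 − 4p/3) = −0.75 ln(1 − 0.385621) = −0.75 ln(0.614379)
  = −0.75 × (-0.487143) = 0.365357 substitutions/site.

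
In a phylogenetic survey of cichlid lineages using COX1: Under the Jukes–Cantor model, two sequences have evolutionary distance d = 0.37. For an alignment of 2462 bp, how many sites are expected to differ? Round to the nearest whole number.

719

Invert JC69: p = (3/4)(1 − e^(−4d/3)) = 0.75 × (1 − e^(-0.493333)) = 0.75 × (1 − 0.610588) = 0.292059.
Expected differing sites = pL ≈ 0.292059 × 2462 = 719.049258 ≈ 719.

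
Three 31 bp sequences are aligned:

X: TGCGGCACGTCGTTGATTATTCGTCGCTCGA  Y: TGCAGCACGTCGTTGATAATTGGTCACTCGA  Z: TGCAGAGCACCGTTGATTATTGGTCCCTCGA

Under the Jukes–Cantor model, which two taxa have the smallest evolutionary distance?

X and Y

X–Y: 4/31 differ, p = 0.129, d = 0.142.
X–Z: 7/31 differ, p = 0.226, d = 0.269.
Y–Z: 6/31 differ, p = 0.194, d = 0.224.
The smallest distance is between X and Y.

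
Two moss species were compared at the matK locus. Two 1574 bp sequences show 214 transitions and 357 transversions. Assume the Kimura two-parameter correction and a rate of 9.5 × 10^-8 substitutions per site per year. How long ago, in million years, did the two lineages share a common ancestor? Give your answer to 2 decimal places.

2.61

P = 214/1574 ≈ 0.135959 and Q = 357/1574 ≈ 0.226811.
Under the Kimura two-parameter model, d = −½ ln(1 − 2P − Q) − ¼ ln(1 − 2Q).
1 − 2P − Q = 0.501271, giving −½ ln(0.501271) = 0.345304.
1 − 2Q = 0.546378, giving −¼ ln(0.546378) = 0.151111.
d = 0.345304 + 0.151111 = 0.496415.
Under a molecular clock d = 2μt, so t = d/(2μ) = 0.496415 / (2 × 9.5 × 10^-8) = 2.61 million years.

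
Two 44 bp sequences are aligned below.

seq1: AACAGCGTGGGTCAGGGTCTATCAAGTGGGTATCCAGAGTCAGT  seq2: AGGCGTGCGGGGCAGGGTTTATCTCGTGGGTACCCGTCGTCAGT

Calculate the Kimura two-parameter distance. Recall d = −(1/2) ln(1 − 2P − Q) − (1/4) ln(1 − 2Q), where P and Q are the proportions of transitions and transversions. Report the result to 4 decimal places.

0.3784

Of 44 sites, 6 differences are transitions and 7 are transversions, so P = 6/44 ≈ 0.136364 and Q = 7/44 ≈ 0.159091.
Under the Kimura two-parameter model, d = −½ ln(1 − 2P − Q) − ¼ ln(1 − 2Q).
1 − 2P − Q = 0.568181, giving −½ ln(0.568181) = 0.282658.
1 − 2Q = 0.681818, giving −¼ ln(0.681818) = 0.095748.
d = 0.282658 + 0.095748 = 0.378406.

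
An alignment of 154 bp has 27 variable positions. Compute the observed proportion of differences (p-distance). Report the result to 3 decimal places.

0.175

p = 27/154 = 0.175324… ≈ 0.175 (to 3 d.p.).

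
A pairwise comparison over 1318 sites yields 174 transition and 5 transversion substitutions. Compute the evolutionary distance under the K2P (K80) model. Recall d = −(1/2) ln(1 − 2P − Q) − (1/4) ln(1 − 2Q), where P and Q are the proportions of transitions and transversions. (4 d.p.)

P = 174/1318 ≈ 0.132018 and Q = 5/1318 ≈ 0.003794.
Under the Kimura two-parameter model, d = −½ ln(1 − 2P − Q) − ¼ ln(1 − 2Q).
1 − 2P − Q = 0.73217, giving −½ ln(0.73217) = 0.155871.
1 − 2Q = 0.992412, giving −¼ ln(0.992412) = 0.001904.
d = 0.155871 + 0.001904 = 0.157775.

0.1578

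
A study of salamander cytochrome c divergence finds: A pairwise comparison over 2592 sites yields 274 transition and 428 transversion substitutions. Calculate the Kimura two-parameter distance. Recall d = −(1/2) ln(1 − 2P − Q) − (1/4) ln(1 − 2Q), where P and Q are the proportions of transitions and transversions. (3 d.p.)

0.336

P = 274/2592 ≈ 0.10571 and Q = 428/2592 ≈ 0.165123.
Under the Kimura two-parameter model, d = −½ ln(1 − 2P − Q) − ¼ ln(1 − 2Q).
1 − 2P − Q = 0.623457, giving −½ ln(0.623457) = 0.236238.
1 − 2Q = 0.669754, giving −¼ ln(0.669754) = 0.100211.
d = 0.236238 + 0.100211 = 0.336449.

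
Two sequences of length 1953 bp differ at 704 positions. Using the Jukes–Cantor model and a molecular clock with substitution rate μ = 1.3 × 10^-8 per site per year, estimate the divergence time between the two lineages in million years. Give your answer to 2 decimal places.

p = 704/1953 ≈ 0.360471.
d = −(3/4) ln(1 − 4p/3) = −0.75 ln(1 − 0.480628) = −0.75 ln(0.519372)
  = −0.75 × (-0.655135) = 0.491351 substitutions/site.
Under a molecular clock d = 2μt, so t = d/(2μ) = 0.491351 / (2 × 1.3 × 10^-8) = 18.90 million years.

18.90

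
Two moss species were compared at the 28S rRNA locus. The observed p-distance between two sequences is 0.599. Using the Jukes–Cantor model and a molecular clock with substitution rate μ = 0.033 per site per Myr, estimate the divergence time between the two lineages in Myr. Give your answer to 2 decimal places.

d = −(3/4) ln(1 − 4p/3) = −0.75 ln(1 − 0.798667) = −0.75 ln(0.201333)
  = −0.75 × (-1.602795) = 1.202096 substitutions/site.
Under a molecular clock d = 2μt, so t = d/(2μ) = 1.202096 / (2 × 0.033) = 18.21 Myr.

18.21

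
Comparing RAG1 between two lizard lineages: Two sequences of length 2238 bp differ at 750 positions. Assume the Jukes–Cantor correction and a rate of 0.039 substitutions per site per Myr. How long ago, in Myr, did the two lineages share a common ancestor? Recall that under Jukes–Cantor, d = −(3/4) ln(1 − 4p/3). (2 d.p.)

p = 750/2238 ≈ 0.335121.
d = −(3/4) ln(1 − 4p/3) = −0.75 ln(1 − 0.446828) = −0.75 ln(0.553172)
  = −0.75 × (-0.592086) = 0.444065 substitutions/site.
Under a molecular clock d = 2μt, so t = d/(2μ) = 0.444065 / (2 × 0.039) = 5.69 Myr.

5.69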